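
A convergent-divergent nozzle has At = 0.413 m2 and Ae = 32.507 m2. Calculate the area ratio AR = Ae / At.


AR = 32.507 / 0.413 = 78.7

78.7


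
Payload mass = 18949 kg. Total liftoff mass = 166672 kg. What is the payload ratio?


PR = 18949 / 166672 = 0.1137

0.1137


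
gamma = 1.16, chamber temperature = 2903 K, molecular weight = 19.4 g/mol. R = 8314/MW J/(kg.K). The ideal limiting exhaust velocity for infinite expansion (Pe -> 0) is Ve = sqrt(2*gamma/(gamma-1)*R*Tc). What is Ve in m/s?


R = 8314 / 19.4 = 428.56 J/(kg.K)
Ve = sqrt(2 * 1.16 / (1.16 - 1) * 428.56 * 2903) = 4247 m/s

4247 m/s


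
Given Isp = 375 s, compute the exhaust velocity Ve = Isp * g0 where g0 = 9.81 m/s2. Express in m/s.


Ve = Isp * g0 = 375 * 9.81 = 3678.8 m/s

3678.8 m/s


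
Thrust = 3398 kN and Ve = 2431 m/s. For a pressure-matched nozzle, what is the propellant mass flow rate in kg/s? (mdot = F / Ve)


mdot = F / Ve = 3398000 / 2431 = 1397.8 kg/s

1397.8 kg/s


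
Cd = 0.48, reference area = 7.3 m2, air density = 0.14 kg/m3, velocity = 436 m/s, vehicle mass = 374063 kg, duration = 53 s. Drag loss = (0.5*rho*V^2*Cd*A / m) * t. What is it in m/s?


D = 0.5 * 0.14 * 436^2 * 0.48 * 7.3 = 46626.75 N
a = 46626.75 / 374063 = 0.1246 m/s2
dV = 0.1246 * 53 = 6.6 m/s

6.6 m/s


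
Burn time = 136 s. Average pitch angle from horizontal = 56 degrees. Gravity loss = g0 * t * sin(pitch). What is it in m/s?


GL = 9.81 * 136 * sin(56 deg) = 1106 m/s

1106 m/s


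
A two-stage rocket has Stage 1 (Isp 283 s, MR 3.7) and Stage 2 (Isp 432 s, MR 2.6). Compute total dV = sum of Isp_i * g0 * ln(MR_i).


dV1 = 283 * 9.81 * ln(3.7) = 3632.2 m/s
dV2 = 432 * 9.81 * ln(2.6) = 4049.4 m/s
Total dV = 3632.2 + 4049.4 = 7681.6 m/s ~ 7682 m/s

7682 m/s


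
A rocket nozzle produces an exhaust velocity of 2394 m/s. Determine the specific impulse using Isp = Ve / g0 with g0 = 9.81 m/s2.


Isp = Ve / g0 = 2394 / 9.81 = 244.0 s

244.0 s


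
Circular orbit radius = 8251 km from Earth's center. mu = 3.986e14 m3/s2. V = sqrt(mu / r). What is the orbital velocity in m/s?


V = sqrt(3.986e14 / 8251000) = 6950 m/s

6950 m/s


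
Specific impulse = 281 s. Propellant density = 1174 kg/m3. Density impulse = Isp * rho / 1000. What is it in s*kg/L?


rho*Isp = 281 * 1174 / 1000 = 330 s*kg/L

330 s*kg/L


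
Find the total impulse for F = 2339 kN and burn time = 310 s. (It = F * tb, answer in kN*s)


It = 2339 * 310 = 725090 kN*s

725090 kN*s


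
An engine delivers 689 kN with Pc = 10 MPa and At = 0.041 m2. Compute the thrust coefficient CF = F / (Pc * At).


CF = 689000 / (10e6 * 0.041) = 1.68

1.68


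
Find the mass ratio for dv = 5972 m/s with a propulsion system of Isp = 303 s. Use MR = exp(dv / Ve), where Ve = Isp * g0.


Ve = 303 * 9.81 = 2972.43 m/s
MR = exp(5972 / 2972.43) = 7.457

7.457


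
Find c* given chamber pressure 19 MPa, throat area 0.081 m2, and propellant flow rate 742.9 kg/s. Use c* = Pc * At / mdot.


c* = 19e6 * 0.081 / 742.9 = 2072 m/s

2072 m/s


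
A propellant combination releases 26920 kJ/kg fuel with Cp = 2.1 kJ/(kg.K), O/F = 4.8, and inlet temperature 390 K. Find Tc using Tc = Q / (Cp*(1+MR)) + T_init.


Tc = 26920 / (2.1 * (1 + 4.8)) + 390 = 2600 K

2600 K


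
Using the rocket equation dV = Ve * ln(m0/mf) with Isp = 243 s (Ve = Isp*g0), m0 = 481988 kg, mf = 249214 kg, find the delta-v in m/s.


Ve = 243 * 9.81 = 2383.83 m/s
dV = 2383.83 * ln(481988/249214) = 1572 m/s

1572 m/s


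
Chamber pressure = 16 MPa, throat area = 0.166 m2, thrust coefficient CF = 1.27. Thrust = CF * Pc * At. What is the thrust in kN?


F = 1.27 * 16e6 * 0.166 = 3.3731e+06 N = 3373.1 kN

3373.1 kN


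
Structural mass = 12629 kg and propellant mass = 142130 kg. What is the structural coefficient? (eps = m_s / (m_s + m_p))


eps = 12629 / (12629 + 142130) = 0.0816

0.0816


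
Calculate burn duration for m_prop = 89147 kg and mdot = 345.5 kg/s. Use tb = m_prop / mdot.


tb = 89147 / 345.5 = 258.0 s

258.0 s


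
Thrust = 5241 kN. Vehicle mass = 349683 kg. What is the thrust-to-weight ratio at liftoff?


TWR = 5241000 / (349683 * 9.81) = 1.53

1.53


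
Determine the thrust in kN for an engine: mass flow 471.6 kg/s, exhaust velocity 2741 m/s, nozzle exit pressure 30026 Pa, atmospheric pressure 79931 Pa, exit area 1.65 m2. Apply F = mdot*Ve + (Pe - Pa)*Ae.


F = 471.6 * 2741 + (30026 - 79931) * 1.65 = 1.2103e+06 N = 1210.3 kN

1210.3 kN


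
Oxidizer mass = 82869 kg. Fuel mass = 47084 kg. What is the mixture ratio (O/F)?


MR = 82869 / 47084 = 1.76

1.76


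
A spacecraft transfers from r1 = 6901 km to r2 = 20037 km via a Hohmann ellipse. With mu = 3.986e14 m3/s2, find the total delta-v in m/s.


V1 = sqrt(mu/r1) = 7599.98 m/s
dV1 = V1*(sqrt(2*r2/(r1+r2)) - 1) = 1669.62 m/s
V2 = sqrt(mu/r2) = 4460.18 m/s
dV2 = V2*(1 - sqrt(2*r1/(r1+r2))) = 1267.61 m/s
Total dV = 2937 m/s

2937 m/s


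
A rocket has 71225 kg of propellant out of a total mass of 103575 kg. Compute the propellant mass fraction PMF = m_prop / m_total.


PMF = 71225 / 103575 = 0.688

0.688


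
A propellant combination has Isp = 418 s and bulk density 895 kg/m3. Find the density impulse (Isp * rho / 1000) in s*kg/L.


rho*Isp = 418 * 895 / 1000 = 374 s*kg/L

374 s*kg/L


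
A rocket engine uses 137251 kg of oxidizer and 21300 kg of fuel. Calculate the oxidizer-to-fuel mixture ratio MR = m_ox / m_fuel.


MR = 137251 / 21300 = 6.44

6.44


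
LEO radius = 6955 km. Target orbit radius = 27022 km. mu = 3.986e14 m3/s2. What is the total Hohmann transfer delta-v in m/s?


V1 = sqrt(mu/r1) = 7570.42 m/s
dV1 = V1*(sqrt(2*r2/(r1+r2)) - 1) = 1977.33 m/s
V2 = sqrt(mu/r2) = 3840.7 m/s
dV2 = V2*(1 - sqrt(2*r1/(r1+r2))) = 1383.27 m/s
Total dV = 3361 m/s

3361 m/s


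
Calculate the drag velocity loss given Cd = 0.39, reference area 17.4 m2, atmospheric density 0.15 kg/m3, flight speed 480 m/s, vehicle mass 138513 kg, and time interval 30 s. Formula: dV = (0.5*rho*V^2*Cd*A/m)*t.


D = 0.5 * 0.15 * 480^2 * 0.39 * 17.4 = 117262.08 N
a = 117262.08 / 138513 = 0.8466 m/s2
dV = 0.8466 * 30 = 25.4 m/s

25.4 m/s


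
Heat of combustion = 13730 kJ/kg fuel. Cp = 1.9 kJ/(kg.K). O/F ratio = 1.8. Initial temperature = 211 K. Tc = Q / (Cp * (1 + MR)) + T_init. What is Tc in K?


Tc = 13730 / (1.9 * (1 + 1.8)) + 211 = 2792 K

2792 K


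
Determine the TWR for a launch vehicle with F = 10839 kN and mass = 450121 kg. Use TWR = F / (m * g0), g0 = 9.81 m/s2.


TWR = 10839000 / (450121 * 9.81) = 2.45

2.45


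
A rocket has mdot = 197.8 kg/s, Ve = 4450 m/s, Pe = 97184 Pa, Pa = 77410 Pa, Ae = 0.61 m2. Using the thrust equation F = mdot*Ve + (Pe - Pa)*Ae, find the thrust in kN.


F = 197.8 * 4450 + (97184 - 77410) * 0.61 = 892272.0 N = 892.3 kN

892.3 kN


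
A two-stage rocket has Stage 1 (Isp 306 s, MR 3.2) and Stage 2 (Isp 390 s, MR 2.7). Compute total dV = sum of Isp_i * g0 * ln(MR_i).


dV1 = 306 * 9.81 * ln(3.2) = 3491.6 m/s
dV2 = 390 * 9.81 * ln(2.7) = 3800.1 m/s
Total dV = 3491.6 + 3800.1 = 7291.7 m/s ~ 7292 m/s

7292 m/s


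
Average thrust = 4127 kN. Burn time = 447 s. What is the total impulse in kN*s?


It = 4127 * 447 = 1844769 kN*s

1844769 kN*s


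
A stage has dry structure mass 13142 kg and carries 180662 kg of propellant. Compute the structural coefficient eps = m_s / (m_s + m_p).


eps = 13142 / (13142 + 180662) = 0.0678

0.0678


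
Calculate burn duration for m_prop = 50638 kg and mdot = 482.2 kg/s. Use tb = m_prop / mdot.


tb = 50638 / 482.2 = 105.0 s

105.0 s


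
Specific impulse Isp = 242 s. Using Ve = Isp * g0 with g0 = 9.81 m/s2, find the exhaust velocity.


Ve = Isp * g0 = 242 * 9.81 = 2374.0 m/s

2374.0 m/s


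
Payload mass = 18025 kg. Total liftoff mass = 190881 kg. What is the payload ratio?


PR = 18025 / 190881 = 0.0944

0.0944


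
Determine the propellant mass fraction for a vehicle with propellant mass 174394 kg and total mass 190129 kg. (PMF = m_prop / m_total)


PMF = 174394 / 190129 = 0.917

0.917


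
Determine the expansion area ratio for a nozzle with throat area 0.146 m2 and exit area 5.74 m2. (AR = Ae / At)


AR = 5.74 / 0.146 = 39.3

39.3


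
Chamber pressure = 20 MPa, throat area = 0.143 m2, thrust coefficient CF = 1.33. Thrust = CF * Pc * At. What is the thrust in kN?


F = 1.33 * 20e6 * 0.143 = 3.8038e+06 N = 3803.8 kN

3803.8 kN


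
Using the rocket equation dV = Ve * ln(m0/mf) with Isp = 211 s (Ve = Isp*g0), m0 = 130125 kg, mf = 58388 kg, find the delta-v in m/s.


Ve = 211 * 9.81 = 2069.91 m/s
dV = 2069.91 * ln(130125/58388) = 1659 m/s

1659 m/s


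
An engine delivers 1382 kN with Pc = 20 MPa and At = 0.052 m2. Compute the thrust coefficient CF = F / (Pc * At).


CF = 1382000 / (20e6 * 0.052) = 1.33

1.33


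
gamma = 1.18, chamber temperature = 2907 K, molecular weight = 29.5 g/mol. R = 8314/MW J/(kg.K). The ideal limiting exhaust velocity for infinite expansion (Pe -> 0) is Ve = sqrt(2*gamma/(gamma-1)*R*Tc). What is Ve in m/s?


R = 8314 / 29.5 = 281.83 J/(kg.K)
Ve = sqrt(2 * 1.18 / (1.18 - 1) * 281.83 * 2907) = 3277 m/s

3277 m/s


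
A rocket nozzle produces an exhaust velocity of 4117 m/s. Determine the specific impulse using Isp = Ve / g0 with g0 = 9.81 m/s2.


Isp = Ve / g0 = 4117 / 9.81 = 419.7 s

419.7 s


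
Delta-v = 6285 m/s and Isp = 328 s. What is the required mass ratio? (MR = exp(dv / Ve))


Ve = 328 * 9.81 = 3217.68 m/s
MR = exp(6285 / 3217.68) = 7.052

7.052


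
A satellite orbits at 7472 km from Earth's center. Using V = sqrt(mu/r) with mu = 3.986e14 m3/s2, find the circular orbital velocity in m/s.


V = sqrt(3.986e14 / 7472000) = 7304 m/s

7304 m/s


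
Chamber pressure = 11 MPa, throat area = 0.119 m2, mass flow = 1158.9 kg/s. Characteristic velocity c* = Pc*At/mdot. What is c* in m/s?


c* = 11e6 * 0.119 / 1158.9 = 1130 m/s

1130 m/s


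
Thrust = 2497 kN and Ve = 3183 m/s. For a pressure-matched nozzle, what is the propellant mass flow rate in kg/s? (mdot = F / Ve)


mdot = F / Ve = 2497000 / 3183 = 784.5 kg/s

784.5 kg/s


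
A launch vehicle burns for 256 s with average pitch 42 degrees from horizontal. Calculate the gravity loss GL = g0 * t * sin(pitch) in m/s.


GL = 9.81 * 256 * sin(42 deg) = 1680 m/s

1680 m/s


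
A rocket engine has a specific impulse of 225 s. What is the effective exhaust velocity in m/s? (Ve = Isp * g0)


Ve = Isp * g0 = 225 * 9.81 = 2207.2 m/s

2207.2 m/s


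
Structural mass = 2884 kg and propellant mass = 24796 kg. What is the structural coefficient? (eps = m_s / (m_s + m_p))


eps = 2884 / (2884 + 24796) = 0.1042

0.1042


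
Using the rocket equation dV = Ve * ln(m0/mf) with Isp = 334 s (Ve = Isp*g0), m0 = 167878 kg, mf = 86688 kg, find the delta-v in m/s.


Ve = 334 * 9.81 = 3276.54 m/s
dV = 3276.54 * ln(167878/86688) = 2166 m/s

2166 m/s


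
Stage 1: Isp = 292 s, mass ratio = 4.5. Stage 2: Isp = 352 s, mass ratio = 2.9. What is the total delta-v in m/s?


dV1 = 292 * 9.81 * ln(4.5) = 4308.5 m/s
dV2 = 352 * 9.81 * ln(2.9) = 3676.6 m/s
Total dV = 4308.5 + 3676.6 = 7985.1 m/s ~ 7985 m/s

7985 m/s


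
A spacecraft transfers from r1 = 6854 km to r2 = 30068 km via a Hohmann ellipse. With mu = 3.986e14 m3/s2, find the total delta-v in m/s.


V1 = sqrt(mu/r1) = 7626.0 m/s
dV1 = V1*(sqrt(2*r2/(r1+r2)) - 1) = 2106.43 m/s
V2 = sqrt(mu/r2) = 3640.96 m/s
dV2 = V2*(1 - sqrt(2*r1/(r1+r2))) = 1422.46 m/s
Total dV = 3529 m/s

3529 m/s


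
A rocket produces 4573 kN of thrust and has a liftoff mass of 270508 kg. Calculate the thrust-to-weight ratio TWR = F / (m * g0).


TWR = 4573000 / (270508 * 9.81) = 1.72

1.72


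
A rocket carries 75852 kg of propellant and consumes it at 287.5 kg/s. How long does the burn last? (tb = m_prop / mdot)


tb = 75852 / 287.5 = 263.8 s

263.8 s


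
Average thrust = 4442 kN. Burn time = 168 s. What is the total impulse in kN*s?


It = 4442 * 168 = 746256 kN*s

746256 kN*s


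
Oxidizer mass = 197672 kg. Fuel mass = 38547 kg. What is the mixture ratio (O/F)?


MR = 197672 / 38547 = 5.13

5.13


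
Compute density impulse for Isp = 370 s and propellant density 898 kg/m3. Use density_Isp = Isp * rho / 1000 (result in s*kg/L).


rho*Isp = 370 * 898 / 1000 = 332 s*kg/L

332 s*kg/L


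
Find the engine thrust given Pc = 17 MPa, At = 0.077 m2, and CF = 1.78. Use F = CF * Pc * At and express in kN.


F = 1.78 * 17e6 * 0.077 = 2.3300e+06 N = 2330.0 kN

2330.0 kN


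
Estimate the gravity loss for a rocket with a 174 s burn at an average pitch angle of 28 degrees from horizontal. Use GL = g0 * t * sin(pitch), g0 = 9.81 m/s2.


GL = 9.81 * 174 * sin(28 deg) = 801 m/s

801 m/s


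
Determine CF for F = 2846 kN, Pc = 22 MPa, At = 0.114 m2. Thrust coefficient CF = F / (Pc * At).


CF = 2846000 / (22e6 * 0.114) = 1.13

1.13


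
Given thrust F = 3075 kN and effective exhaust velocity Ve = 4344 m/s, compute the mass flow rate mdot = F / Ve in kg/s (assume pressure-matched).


mdot = F / Ve = 3075000 / 4344 = 707.9 kg/s

707.9 kg/s


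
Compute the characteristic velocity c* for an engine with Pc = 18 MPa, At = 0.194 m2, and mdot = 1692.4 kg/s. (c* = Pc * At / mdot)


c* = 18e6 * 0.194 / 1692.4 = 2063 m/s

2063 m/s


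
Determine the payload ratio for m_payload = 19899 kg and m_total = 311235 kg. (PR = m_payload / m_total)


PR = 19899 / 311235 = 0.0639

0.0639


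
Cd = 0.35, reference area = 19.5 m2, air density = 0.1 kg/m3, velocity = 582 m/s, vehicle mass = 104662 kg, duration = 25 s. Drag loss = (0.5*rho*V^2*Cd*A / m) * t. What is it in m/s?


D = 0.5 * 0.1 * 582^2 * 0.35 * 19.5 = 115589.57 N
a = 115589.57 / 104662 = 1.1044 m/s2
dV = 1.1044 * 25 = 27.6 m/s

27.6 m/s


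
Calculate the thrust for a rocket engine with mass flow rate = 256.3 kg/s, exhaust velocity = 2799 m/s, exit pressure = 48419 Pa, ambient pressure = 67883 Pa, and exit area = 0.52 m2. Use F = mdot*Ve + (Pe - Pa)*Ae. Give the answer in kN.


F = 256.3 * 2799 + (48419 - 67883) * 0.52 = 707262.0 N = 707.3 kN

707.3 kN


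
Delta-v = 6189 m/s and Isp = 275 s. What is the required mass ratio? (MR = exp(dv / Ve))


Ve = 275 * 9.81 = 2697.75 m/s
MR = exp(6189 / 2697.75) = 9.916

9.916


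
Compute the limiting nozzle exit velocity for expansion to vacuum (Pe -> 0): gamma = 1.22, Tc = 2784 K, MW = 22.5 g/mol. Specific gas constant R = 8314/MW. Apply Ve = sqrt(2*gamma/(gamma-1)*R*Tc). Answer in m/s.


R = 8314 / 22.5 = 369.51 J/(kg.K)
Ve = sqrt(2 * 1.22 / (1.22 - 1) * 369.51 * 2784) = 3378 m/s

3378 m/s


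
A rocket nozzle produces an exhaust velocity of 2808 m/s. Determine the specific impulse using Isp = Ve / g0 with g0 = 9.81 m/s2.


Isp = Ve / g0 = 2808 / 9.81 = 286.2 s

286.2 s


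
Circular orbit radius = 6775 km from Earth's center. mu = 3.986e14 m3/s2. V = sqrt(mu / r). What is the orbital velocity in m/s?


V = sqrt(3.986e14 / 6775000) = 7670 m/s

7670 m/s


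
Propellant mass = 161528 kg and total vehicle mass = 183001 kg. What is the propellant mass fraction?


PMF = 161528 / 183001 = 0.883

0.883


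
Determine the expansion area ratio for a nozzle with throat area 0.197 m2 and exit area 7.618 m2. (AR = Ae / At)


AR = 7.618 / 0.197 = 38.7

38.7


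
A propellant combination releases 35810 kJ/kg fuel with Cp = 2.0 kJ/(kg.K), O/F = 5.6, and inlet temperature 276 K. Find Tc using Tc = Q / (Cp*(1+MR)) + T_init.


Tc = 35810 / (2.0 * (1 + 5.6)) + 276 = 2989 K

2989 K


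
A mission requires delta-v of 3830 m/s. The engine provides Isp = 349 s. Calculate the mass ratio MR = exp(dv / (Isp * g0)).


Ve = 349 * 9.81 = 3423.69 m/s
MR = exp(3830 / 3423.69) = 3.061

3.061


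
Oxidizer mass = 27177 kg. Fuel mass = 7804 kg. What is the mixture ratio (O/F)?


MR = 27177 / 7804 = 3.48

3.48


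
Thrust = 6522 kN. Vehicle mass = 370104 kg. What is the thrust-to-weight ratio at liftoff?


TWR = 6522000 / (370104 * 9.81) = 1.8

1.8


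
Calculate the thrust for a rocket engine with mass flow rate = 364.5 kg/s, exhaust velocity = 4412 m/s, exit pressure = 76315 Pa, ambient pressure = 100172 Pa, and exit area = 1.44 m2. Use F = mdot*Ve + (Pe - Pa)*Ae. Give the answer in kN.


F = 364.5 * 4412 + (76315 - 100172) * 1.44 = 1.5738e+06 N = 1573.8 kN

1573.8 kN


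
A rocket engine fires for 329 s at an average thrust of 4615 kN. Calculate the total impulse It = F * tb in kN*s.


It = 4615 * 329 = 1518335 kN*s

1518335 kN*s


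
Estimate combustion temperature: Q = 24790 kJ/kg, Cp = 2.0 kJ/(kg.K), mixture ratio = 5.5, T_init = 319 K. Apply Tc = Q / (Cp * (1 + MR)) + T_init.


Tc = 24790 / (2.0 * (1 + 5.5)) + 319 = 2226 K

2226 K


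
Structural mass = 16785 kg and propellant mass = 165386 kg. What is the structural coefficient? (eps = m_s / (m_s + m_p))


eps = 16785 / (16785 + 165386) = 0.0921

0.0921


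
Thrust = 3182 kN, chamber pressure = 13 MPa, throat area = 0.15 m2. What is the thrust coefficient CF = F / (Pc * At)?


CF = 3182000 / (13e6 * 0.15) = 1.63

1.63


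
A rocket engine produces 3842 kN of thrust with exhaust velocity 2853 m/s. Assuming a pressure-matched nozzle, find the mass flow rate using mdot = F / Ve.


mdot = F / Ve = 3842000 / 2853 = 1346.7 kg/s

1346.7 kg/s


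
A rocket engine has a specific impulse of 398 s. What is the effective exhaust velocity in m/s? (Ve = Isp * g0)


Ve = Isp * g0 = 398 * 9.81 = 3904.4 m/s

3904.4 m/s


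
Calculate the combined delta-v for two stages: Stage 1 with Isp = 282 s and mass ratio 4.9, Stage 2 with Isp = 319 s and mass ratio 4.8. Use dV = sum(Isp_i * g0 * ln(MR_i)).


dV1 = 282 * 9.81 * ln(4.9) = 4396.5 m/s
dV2 = 319 * 9.81 * ln(4.8) = 4908.8 m/s
Total dV = 4396.5 + 4908.8 = 9305.3 m/s ~ 9305 m/s

9305 m/s


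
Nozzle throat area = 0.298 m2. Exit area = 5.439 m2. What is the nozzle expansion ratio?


AR = 5.439 / 0.298 = 18.3

18.3


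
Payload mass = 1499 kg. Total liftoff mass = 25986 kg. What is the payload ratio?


PR = 1499 / 25986 = 0.0577

0.0577


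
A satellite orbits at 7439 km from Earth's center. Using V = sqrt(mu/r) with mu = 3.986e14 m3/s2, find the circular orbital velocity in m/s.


V = sqrt(3.986e14 / 7439000) = 7320 m/s

7320 m/s


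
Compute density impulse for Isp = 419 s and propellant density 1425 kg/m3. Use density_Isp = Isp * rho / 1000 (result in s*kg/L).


rho*Isp = 419 * 1425 / 1000 = 597 s*kg/L

597 s*kg/L


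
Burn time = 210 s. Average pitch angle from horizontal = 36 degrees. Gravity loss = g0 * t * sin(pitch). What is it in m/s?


GL = 9.81 * 210 * sin(36 deg) = 1211 m/s

1211 m/s


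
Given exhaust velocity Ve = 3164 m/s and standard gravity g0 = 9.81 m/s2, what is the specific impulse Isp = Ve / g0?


Isp = Ve / g0 = 3164 / 9.81 = 322.5 s

322.5 s


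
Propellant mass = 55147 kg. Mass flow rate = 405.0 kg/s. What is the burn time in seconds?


tb = 55147 / 405.0 = 136.2 s

136.2 s


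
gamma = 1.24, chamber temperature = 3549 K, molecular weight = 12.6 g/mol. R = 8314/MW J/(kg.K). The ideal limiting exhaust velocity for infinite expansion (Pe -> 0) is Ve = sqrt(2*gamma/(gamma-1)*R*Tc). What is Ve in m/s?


R = 8314 / 12.6 = 659.84 J/(kg.K)
Ve = sqrt(2 * 1.24 / (1.24 - 1) * 659.84 * 3549) = 4919 m/s

4919 m/s


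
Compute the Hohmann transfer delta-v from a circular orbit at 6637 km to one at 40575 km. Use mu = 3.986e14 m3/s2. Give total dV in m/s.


V1 = sqrt(mu/r1) = 7749.66 m/s
dV1 = V1*(sqrt(2*r2/(r1+r2)) - 1) = 2410.5 m/s
V2 = sqrt(mu/r2) = 3134.29 m/s
dV2 = V2*(1 - sqrt(2*r1/(r1+r2))) = 1472.36 m/s
Total dV = 3883 m/s

3883 m/s


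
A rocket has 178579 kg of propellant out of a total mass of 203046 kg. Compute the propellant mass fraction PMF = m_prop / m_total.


PMF = 178579 / 203046 = 0.88

0.88


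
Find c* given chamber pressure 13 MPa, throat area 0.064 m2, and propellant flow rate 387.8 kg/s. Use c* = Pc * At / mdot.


c* = 13e6 * 0.064 / 387.8 = 2145 m/s

2145 m/s


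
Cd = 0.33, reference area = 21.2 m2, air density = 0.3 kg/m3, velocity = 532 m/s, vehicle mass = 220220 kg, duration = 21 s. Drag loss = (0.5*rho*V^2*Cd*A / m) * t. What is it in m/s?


D = 0.5 * 0.3 * 532^2 * 0.33 * 21.2 = 297005.39 N
a = 297005.39 / 220220 = 1.3487 m/s2
dV = 1.3487 * 21 = 28.3 m/s

28.3 m/s


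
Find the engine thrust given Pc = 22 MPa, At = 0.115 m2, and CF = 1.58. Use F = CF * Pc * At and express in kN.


F = 1.58 * 22e6 * 0.115 = 3.9974e+06 N = 3997.4 kN

3997.4 kN


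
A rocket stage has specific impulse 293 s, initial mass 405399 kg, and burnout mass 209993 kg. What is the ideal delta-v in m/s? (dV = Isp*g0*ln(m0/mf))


Ve = 293 * 9.81 = 2874.33 m/s
dV = 2874.33 * ln(405399/209993) = 1891 m/s

1891 m/s


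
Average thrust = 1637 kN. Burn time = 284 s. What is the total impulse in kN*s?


It = 1637 * 284 = 464908 kN*s

464908 kN*s


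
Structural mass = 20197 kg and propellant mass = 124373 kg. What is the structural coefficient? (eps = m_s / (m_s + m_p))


eps = 20197 / (20197 + 124373) = 0.1397

0.1397


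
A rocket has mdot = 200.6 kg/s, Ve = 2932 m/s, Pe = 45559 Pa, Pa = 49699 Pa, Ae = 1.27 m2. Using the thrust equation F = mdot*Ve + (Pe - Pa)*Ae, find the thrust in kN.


F = 200.6 * 2932 + (45559 - 49699) * 1.27 = 582901.0 N = 582.9 kN

582.9 kN


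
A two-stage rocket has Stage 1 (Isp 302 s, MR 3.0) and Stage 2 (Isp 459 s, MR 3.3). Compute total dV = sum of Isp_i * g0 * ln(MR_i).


dV1 = 302 * 9.81 * ln(3.0) = 3254.8 m/s
dV2 = 459 * 9.81 * ln(3.3) = 5376.0 m/s
Total dV = 3254.8 + 5376.0 = 8630.8 m/s ~ 8631 m/s

8631 m/s


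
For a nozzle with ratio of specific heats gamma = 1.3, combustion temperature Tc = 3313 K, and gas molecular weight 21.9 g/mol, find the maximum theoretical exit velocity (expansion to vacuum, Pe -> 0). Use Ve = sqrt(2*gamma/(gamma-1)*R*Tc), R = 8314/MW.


R = 8314 / 21.9 = 379.63 J/(kg.K)
Ve = sqrt(2 * 1.3 / (1.3 - 1) * 379.63 * 3313) = 3302 m/s

3302 m/s


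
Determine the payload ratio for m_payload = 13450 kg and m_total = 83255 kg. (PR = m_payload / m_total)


PR = 13450 / 83255 = 0.1616

0.1616


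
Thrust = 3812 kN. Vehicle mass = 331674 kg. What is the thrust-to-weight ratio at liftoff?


TWR = 3812000 / (331674 * 9.81) = 1.17

1.17


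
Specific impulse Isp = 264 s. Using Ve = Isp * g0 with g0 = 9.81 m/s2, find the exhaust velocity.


Ve = Isp * g0 = 264 * 9.81 = 2589.8 m/s

2589.8 m/s


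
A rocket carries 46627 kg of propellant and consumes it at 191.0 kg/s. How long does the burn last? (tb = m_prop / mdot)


tb = 46627 / 191.0 = 244.1 s

244.1 s


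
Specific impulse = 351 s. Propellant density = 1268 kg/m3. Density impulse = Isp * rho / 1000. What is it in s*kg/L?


rho*Isp = 351 * 1268 / 1000 = 445 s*kg/L

445 s*kg/L


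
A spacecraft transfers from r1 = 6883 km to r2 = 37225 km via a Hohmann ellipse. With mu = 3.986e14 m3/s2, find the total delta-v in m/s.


V1 = sqrt(mu/r1) = 7609.91 m/s
dV1 = V1*(sqrt(2*r2/(r1+r2)) - 1) = 2276.83 m/s
V2 = sqrt(mu/r2) = 3272.29 m/s
dV2 = V2*(1 - sqrt(2*r1/(r1+r2))) = 1444.2 m/s
Total dV = 3721 m/s

3721 m/s


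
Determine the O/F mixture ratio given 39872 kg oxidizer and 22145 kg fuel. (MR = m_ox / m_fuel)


MR = 39872 / 22145 = 1.8

1.8


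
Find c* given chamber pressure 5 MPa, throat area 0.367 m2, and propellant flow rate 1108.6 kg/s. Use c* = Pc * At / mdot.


c* = 5e6 * 0.367 / 1108.6 = 1655 m/s

1655 m/s


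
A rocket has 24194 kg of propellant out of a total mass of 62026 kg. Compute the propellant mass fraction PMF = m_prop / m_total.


PMF = 24194 / 62026 = 0.39

0.39


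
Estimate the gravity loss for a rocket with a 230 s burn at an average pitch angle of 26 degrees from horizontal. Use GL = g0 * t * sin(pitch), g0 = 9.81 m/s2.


GL = 9.81 * 230 * sin(26 deg) = 989 m/s

989 m/s


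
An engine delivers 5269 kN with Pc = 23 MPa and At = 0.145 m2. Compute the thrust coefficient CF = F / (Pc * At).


CF = 5269000 / (23e6 * 0.145) = 1.58

1.58


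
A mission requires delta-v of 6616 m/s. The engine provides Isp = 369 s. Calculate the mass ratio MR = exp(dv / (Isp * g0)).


Ve = 369 * 9.81 = 3619.89 m/s
MR = exp(6616 / 3619.89) = 6.219

6.219


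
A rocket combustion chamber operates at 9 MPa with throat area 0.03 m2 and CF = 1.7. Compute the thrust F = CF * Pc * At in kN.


F = 1.7 * 9e6 * 0.03 = 459000.0 N = 459.0 kN

459.0 kN


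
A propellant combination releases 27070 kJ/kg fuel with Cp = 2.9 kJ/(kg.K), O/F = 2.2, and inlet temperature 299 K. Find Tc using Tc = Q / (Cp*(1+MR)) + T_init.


Tc = 27070 / (2.9 * (1 + 2.2)) + 299 = 3216 K

3216 K


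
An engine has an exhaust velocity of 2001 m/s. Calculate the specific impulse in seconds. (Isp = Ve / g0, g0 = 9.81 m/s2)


Isp = Ve / g0 = 2001 / 9.81 = 204.0 s

204.0 s


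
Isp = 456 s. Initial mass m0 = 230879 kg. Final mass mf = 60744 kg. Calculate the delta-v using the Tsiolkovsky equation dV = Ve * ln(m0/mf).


Ve = 456 * 9.81 = 4473.36 m/s
dV = 4473.36 * ln(230879/60744) = 5973 m/s

5973 m/s


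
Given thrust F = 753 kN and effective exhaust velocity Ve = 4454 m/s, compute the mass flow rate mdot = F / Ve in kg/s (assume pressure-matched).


mdot = F / Ve = 753000 / 4454 = 169.1 kg/s

169.1 kg/s


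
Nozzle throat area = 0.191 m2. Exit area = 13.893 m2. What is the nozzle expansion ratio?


AR = 13.893 / 0.191 = 72.7

72.7


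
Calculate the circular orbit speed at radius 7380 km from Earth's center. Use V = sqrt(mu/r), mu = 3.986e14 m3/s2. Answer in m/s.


V = sqrt(3.986e14 / 7380000) = 7349 m/s

7349 m/s


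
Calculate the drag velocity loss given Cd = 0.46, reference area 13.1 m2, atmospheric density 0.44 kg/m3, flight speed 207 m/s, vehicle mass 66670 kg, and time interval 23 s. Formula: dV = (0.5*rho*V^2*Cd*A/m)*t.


D = 0.5 * 0.44 * 207^2 * 0.46 * 13.1 = 56805.78 N
a = 56805.78 / 66670 = 0.852 m/s2
dV = 0.852 * 23 = 19.6 m/s

19.6 m/s


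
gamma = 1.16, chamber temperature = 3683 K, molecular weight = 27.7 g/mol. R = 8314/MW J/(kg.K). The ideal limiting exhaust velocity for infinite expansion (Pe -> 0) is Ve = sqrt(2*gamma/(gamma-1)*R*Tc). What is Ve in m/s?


R = 8314 / 27.7 = 300.14 J/(kg.K)
Ve = sqrt(2 * 1.16 / (1.16 - 1) * 300.14 * 3683) = 4004 m/s

4004 m/s


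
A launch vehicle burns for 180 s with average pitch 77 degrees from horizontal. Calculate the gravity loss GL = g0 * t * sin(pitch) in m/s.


GL = 9.81 * 180 * sin(77 deg) = 1721 m/s

1721 m/s


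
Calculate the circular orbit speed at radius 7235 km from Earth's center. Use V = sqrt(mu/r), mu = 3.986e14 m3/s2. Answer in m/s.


V = sqrt(3.986e14 / 7235000) = 7422 m/s

7422 m/s


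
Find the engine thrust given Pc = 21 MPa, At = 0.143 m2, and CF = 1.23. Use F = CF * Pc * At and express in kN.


F = 1.23 * 21e6 * 0.143 = 3.6937e+06 N = 3693.7 kN

3693.7 kN


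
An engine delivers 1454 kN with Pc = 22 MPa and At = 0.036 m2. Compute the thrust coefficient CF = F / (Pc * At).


CF = 1454000 / (22e6 * 0.036) = 1.84

1.84


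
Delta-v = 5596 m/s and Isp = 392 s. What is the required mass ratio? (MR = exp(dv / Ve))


Ve = 392 * 9.81 = 3845.52 m/s
MR = exp(5596 / 3845.52) = 4.285

4.285


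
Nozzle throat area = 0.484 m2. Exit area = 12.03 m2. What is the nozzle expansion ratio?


AR = 12.03 / 0.484 = 24.9

24.9


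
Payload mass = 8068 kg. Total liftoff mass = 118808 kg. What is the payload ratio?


PR = 8068 / 118808 = 0.0679

0.0679


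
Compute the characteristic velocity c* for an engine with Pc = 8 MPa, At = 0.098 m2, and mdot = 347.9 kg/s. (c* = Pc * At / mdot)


c* = 8e6 * 0.098 / 347.9 = 2254 m/s

2254 m/s


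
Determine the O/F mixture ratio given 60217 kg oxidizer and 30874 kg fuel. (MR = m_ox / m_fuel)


MR = 60217 / 30874 = 1.95

1.95


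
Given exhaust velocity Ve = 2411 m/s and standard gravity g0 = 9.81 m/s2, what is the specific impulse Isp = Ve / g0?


Isp = Ve / g0 = 2411 / 9.81 = 245.8 s

245.8 s


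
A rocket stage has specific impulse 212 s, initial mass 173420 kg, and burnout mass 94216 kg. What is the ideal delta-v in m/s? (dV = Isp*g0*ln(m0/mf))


Ve = 212 * 9.81 = 2079.72 m/s
dV = 2079.72 * ln(173420/94216) = 1269 m/s

1269 m/s


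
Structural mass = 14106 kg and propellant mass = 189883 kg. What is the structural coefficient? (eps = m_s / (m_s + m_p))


eps = 14106 / (14106 + 189883) = 0.0692

0.0692


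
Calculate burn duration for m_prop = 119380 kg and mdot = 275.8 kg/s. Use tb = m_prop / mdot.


tb = 119380 / 275.8 = 432.8 s

432.8 s


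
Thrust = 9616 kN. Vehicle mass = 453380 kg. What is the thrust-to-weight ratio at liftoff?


TWR = 9616000 / (453380 * 9.81) = 2.16

2.16


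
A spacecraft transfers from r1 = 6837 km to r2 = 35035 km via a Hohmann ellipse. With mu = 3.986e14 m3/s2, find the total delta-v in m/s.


V1 = sqrt(mu/r1) = 7635.47 m/s
dV1 = V1*(sqrt(2*r2/(r1+r2)) - 1) = 2241.87 m/s
V2 = sqrt(mu/r2) = 3373.01 m/s
dV2 = V2*(1 - sqrt(2*r1/(r1+r2))) = 1445.47 m/s
Total dV = 3687 m/s

3687 m/s


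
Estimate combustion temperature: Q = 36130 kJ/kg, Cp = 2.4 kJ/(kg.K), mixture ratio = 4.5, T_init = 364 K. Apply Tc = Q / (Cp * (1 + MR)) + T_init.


Tc = 36130 / (2.4 * (1 + 4.5)) + 364 = 3101 K

3101 K


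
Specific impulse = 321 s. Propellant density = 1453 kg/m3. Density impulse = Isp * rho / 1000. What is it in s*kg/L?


rho*Isp = 321 * 1453 / 1000 = 466 s*kg/L

466 s*kg/L


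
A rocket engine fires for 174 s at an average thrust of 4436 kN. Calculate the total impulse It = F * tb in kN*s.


It = 4436 * 174 = 771864 kN*s

771864 kN*s


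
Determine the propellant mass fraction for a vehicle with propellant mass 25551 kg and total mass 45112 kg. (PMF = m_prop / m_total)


PMF = 25551 / 45112 = 0.566

0.566


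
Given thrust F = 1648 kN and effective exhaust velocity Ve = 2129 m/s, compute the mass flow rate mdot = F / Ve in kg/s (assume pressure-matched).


mdot = F / Ve = 1648000 / 2129 = 774.1 kg/s

774.1 kg/s


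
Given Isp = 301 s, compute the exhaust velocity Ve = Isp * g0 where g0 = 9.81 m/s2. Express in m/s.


Ve = Isp * g0 = 301 * 9.81 = 2952.8 m/s

2952.8 m/s


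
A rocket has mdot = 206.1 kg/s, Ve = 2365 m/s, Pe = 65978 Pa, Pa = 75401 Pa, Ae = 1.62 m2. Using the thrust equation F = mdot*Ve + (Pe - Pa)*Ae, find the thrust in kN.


F = 206.1 * 2365 + (65978 - 75401) * 1.62 = 472161.0 N = 472.2 kN

472.2 kN


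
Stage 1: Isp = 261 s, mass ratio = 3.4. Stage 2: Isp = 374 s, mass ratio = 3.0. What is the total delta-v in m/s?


dV1 = 261 * 9.81 * ln(3.4) = 3133.4 m/s
dV2 = 374 * 9.81 * ln(3.0) = 4030.7 m/s
Total dV = 3133.4 + 4030.7 = 7164.1 m/s ~ 7164 m/s

7164 m/s


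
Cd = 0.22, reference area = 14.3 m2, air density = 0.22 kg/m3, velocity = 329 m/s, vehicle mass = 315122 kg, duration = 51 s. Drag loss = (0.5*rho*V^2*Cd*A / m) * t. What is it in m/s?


D = 0.5 * 0.22 * 329^2 * 0.22 * 14.3 = 37457.88 N
a = 37457.88 / 315122 = 0.1189 m/s2
dV = 0.1189 * 51 = 6.1 m/s

6.1 m/s


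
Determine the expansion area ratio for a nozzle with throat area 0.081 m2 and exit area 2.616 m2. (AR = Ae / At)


AR = 2.616 / 0.081 = 32.3

32.3


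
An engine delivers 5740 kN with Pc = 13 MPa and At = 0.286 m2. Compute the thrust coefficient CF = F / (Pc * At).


CF = 5740000 / (13e6 * 0.286) = 1.54

1.54


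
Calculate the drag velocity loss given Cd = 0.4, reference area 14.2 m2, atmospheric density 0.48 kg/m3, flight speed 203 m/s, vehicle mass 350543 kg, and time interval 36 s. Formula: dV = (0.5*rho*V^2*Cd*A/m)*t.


D = 0.5 * 0.48 * 203^2 * 0.4 * 14.2 = 56176.11 N
a = 56176.11 / 350543 = 0.1603 m/s2
dV = 0.1603 * 36 = 5.8 m/s

5.8 m/s


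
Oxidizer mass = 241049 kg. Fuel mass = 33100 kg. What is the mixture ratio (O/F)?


MR = 241049 / 33100 = 7.28

7.28


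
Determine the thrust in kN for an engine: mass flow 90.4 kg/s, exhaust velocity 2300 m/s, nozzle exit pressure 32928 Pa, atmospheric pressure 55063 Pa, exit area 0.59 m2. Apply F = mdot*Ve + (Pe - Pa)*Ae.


F = 90.4 * 2300 + (32928 - 55063) * 0.59 = 194860.0 N = 194.9 kN

194.9 kN


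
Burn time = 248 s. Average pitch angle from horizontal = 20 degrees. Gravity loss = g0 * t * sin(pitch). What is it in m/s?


GL = 9.81 * 248 * sin(20 deg) = 832 m/s

832 m/s


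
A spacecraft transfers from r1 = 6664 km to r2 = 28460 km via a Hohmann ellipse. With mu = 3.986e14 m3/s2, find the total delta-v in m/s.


V1 = sqrt(mu/r1) = 7733.95 m/s
dV1 = V1*(sqrt(2*r2/(r1+r2)) - 1) = 2111.41 m/s
V2 = sqrt(mu/r2) = 3742.41 m/s
dV2 = V2*(1 - sqrt(2*r1/(r1+r2))) = 1437.09 m/s
Total dV = 3548 m/s

3548 m/s


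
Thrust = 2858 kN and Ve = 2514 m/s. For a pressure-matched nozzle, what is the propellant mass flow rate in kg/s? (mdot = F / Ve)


mdot = F / Ve = 2858000 / 2514 = 1136.8 kg/s

1136.8 kg/s


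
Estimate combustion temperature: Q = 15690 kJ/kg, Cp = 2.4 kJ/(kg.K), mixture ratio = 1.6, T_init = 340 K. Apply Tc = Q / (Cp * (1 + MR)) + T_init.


Tc = 15690 / (2.4 * (1 + 1.6)) + 340 = 2854 K

2854 K


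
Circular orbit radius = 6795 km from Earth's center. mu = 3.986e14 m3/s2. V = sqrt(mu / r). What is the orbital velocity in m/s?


V = sqrt(3.986e14 / 6795000) = 7659 m/s

7659 m/s


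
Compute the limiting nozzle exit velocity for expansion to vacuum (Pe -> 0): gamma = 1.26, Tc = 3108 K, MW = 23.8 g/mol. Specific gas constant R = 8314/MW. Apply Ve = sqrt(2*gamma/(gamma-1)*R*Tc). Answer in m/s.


R = 8314 / 23.8 = 349.33 J/(kg.K)
Ve = sqrt(2 * 1.26 / (1.26 - 1) * 349.33 * 3108) = 3244 m/s

3244 m/s


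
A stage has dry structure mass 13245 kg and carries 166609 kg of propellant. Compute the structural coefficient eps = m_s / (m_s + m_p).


eps = 13245 / (13245 + 166609) = 0.0736

0.0736


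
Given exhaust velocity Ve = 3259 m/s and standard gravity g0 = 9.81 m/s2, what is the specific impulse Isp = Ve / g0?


Isp = Ve / g0 = 3259 / 9.81 = 332.2 s

332.2 s


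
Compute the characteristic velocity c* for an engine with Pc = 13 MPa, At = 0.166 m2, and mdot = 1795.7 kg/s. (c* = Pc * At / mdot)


c* = 13e6 * 0.166 / 1795.7 = 1202 m/s

1202 m/s


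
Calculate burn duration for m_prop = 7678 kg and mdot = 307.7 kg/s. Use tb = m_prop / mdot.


tb = 7678 / 307.7 = 25.0 s

25.0 s


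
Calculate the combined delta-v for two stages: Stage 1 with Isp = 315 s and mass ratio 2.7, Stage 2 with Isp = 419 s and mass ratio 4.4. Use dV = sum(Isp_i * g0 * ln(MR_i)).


dV1 = 315 * 9.81 * ln(2.7) = 3069.3 m/s
dV2 = 419 * 9.81 * ln(4.4) = 6090.0 m/s
Total dV = 3069.3 + 6090.0 = 9159.3 m/s ~ 9159 m/s

9159 m/s


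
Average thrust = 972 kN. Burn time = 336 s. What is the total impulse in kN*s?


It = 972 * 336 = 326592 kN*s

326592 kN*s


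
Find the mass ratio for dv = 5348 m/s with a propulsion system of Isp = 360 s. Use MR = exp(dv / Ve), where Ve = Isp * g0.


Ve = 360 * 9.81 = 3531.6 m/s
MR = exp(5348 / 3531.6) = 4.546

4.546


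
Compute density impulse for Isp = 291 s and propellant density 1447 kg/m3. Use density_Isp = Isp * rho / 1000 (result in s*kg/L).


rho*Isp = 291 * 1447 / 1000 = 421 s*kg/L

421 s*kg/L


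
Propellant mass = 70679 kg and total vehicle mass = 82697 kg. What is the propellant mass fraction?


PMF = 70679 / 82697 = 0.855

0.855


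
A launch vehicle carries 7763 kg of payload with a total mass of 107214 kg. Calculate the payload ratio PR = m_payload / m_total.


PR = 7763 / 107214 = 0.0724

0.0724


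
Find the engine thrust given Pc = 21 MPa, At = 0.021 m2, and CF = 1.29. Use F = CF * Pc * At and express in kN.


F = 1.29 * 21e6 * 0.021 = 568890.0 N = 568.9 kN

568.9 kN


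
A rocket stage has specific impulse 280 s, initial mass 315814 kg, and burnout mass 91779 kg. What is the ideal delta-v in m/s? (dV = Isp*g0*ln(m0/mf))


Ve = 280 * 9.81 = 2746.8 m/s
dV = 2746.8 * ln(315814/91779) = 3394 m/s

3394 m/s


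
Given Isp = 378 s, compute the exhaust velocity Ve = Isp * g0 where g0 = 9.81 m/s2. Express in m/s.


Ve = Isp * g0 = 378 * 9.81 = 3708.2 m/s

3708.2 m/s


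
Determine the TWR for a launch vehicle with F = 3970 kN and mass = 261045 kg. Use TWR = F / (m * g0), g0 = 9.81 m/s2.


TWR = 3970000 / (261045 * 9.81) = 1.55

1.55


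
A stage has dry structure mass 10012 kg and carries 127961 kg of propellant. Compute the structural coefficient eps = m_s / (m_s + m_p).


eps = 10012 / (10012 + 127961) = 0.0726

0.0726


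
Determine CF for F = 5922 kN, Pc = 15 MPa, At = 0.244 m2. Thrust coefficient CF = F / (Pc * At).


CF = 5922000 / (15e6 * 0.244) = 1.62

1.62


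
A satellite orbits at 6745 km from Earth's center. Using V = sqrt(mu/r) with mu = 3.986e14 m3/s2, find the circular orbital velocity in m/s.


V = sqrt(3.986e14 / 6745000) = 7687 m/s

7687 m/s


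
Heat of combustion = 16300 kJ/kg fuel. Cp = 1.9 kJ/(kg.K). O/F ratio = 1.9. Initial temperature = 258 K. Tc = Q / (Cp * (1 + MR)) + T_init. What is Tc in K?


Tc = 16300 / (1.9 * (1 + 1.9)) + 258 = 3216 K

3216 K


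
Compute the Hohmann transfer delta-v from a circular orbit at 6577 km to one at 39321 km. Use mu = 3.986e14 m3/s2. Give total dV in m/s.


V1 = sqrt(mu/r1) = 7784.93 m/s
dV1 = V1*(sqrt(2*r2/(r1+r2)) - 1) = 2405.33 m/s
V2 = sqrt(mu/r2) = 3183.88 m/s
dV2 = V2*(1 - sqrt(2*r1/(r1+r2))) = 1479.41 m/s
Total dV = 3885 m/s

3885 m/s


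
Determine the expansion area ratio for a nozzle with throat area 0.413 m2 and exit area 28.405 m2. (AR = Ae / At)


AR = 28.405 / 0.413 = 68.8

68.8


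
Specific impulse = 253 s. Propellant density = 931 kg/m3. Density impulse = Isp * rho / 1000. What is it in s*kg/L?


rho*Isp = 253 * 931 / 1000 = 236 s*kg/L

236 s*kg/L


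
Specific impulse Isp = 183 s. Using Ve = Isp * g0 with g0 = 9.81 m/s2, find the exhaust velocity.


Ve = Isp * g0 = 183 * 9.81 = 1795.2 m/s

1795.2 m/s


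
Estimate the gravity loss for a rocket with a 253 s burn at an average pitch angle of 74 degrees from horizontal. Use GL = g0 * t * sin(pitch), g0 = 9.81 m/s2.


GL = 9.81 * 253 * sin(74 deg) = 2386 m/s

2386 m/s


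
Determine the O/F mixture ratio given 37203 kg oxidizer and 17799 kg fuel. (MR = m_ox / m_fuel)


MR = 37203 / 17799 = 2.09

2.09


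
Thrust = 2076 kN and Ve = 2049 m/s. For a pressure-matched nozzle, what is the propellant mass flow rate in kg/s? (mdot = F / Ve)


mdot = F / Ve = 2076000 / 2049 = 1013.2 kg/s

1013.2 kg/s


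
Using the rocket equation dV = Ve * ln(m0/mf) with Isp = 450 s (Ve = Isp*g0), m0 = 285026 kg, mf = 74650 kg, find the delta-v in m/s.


Ve = 450 * 9.81 = 4414.5 m/s
dV = 4414.5 * ln(285026/74650) = 5914 m/s

5914 m/s


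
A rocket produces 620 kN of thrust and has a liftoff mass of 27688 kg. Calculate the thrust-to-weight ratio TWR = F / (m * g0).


TWR = 620000 / (27688 * 9.81) = 2.28

2.28


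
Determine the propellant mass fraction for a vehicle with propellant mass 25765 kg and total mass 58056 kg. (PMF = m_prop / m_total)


PMF = 25765 / 58056 = 0.444

0.444


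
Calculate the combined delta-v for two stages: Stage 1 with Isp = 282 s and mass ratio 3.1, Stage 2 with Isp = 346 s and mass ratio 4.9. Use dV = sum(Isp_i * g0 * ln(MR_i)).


dV1 = 282 * 9.81 * ln(3.1) = 3129.9 m/s
dV2 = 346 * 9.81 * ln(4.9) = 5394.3 m/s
Total dV = 3129.9 + 5394.3 = 8524.2 m/s ~ 8524 m/s

8524 m/s


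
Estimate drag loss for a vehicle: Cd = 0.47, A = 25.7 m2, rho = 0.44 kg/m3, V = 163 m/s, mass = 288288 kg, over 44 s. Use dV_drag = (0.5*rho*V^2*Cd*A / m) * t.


D = 0.5 * 0.44 * 163^2 * 0.47 * 25.7 = 70603.93 N
a = 70603.93 / 288288 = 0.2449 m/s2
dV = 0.2449 * 44 = 10.8 m/s

10.8 m/s
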